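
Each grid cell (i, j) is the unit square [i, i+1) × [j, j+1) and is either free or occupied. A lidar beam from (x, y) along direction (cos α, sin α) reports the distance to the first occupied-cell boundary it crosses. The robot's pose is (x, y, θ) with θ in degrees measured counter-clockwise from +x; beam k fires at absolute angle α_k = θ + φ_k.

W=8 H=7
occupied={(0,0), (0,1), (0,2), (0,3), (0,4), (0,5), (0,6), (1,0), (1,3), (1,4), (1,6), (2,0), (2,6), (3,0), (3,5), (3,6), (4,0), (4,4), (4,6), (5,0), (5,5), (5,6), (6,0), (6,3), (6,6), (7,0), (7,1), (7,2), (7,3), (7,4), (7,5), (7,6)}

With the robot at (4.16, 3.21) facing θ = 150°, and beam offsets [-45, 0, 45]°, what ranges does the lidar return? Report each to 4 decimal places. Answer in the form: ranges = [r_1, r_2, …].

ranges = [1.8531, 2.4942, 3.2715]

beam 1: φ=-45°, α=105°
  cosα=-0.2588 sinα=0.9659 | (4,3) | tMaxX 0.6182 tMaxY 0.8179 | tΔX 3.8637 tΔY 1.0353
    t=0.6182 [x] (3,3)
    t=0.8179 [y] (3,4)
    t=1.8531 [y] (3,5) — stop
  → r_1 = 1.8531
beam 2: φ=0°, α=150°
  cosα=-0.8660 sinα=0.5000 | (4,3) | tMaxX 0.1848 tMaxY 1.5800 | tΔX 1.1547 tΔY 2.0000
    t=0.1848 [x] (3,3)
    t=1.3395 [x] (2,3)
    t=1.5800 [y] (2,4)
    t=2.4942 [x] (1,4) — stop
  → r_2 = 2.4942
beam 3: φ=45°, α=195°
  cosα=-0.9659 sinα=-0.2588 | (4,3) | tMaxX 0.1656 tMaxY 0.8114 | tΔX 1.0353 tΔY 3.8637
    t=0.1656 [x] (3,3)
    t=0.8114 [y] (3,2)
    t=1.2009 [x] (2,2)
    t=2.2362 [x] (1,2)
    t=3.2715 [x] (0,2) — stop
  → r_3 = 3.2715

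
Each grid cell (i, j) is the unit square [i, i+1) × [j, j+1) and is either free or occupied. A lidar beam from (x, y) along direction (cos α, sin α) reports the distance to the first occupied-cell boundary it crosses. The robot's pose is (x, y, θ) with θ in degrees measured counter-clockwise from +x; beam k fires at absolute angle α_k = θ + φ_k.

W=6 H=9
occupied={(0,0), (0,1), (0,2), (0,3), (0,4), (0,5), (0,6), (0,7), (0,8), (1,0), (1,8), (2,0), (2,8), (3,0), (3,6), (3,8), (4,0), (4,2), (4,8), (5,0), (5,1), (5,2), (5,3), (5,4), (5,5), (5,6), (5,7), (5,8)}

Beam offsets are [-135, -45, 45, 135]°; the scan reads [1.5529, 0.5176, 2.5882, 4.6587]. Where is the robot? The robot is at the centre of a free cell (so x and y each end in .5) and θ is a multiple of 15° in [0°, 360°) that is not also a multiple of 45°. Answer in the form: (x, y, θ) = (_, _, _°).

The pose lattice has 26·16 = 416 candidates. Test each by forward raycasting.
  (1.5, 5.5, 75°): beam 1 = 5.1962 ≠ 1.5529 ✗
  (2.5, 3.5, 345°): beam 1 = 1.7321 ≠ 1.5529 ✗
  (4.5, 3.5, 105°): beam 1 = 0.5774 ≠ 1.5529 ✗
  …
  (3.5, 5.5, 120°): r_1=1.5529, r_2=0.5176, r_3=2.5882, r_4=4.6587 — all match ✓
Unique over the lattice → pose = (3.5, 5.5, 120°).

(x, y, θ) = (3.5, 5.5, 120°)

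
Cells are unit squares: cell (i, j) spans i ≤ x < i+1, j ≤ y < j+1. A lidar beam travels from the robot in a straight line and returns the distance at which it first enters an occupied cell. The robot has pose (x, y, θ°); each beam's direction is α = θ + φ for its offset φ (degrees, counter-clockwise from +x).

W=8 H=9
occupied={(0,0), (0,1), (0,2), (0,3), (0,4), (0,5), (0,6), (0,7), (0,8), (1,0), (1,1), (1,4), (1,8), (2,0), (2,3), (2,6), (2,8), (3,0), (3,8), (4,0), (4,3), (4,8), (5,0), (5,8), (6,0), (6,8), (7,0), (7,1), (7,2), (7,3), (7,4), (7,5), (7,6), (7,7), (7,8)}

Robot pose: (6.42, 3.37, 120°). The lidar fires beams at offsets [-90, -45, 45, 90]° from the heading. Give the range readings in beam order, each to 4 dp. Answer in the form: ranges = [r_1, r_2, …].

ranges = [0.6697, 2.2409, 1.4701, 4.7400]

beam 1: φ=-90°, α=30°
  d=(0.8660,0.5000)  start (6,3)  tX=0.6697 tY=1.2600  stride 1/|dx|=1.1547 1/|dy|=2.0000
    cross x-line → (7,3), t=0.6697 (wall)
  → r_1 = 0.6697
beam 2: φ=-45°, α=75°
  d=(0.2588,0.9659)  start (6,3)  tX=2.2409 tY=0.6522  stride 1/|dx|=3.8637 1/|dy|=1.0353
    cross y-line → (6,4), t=0.6522
    cross y-line → (6,5), t=1.6875
    cross x-line → (7,5), t=2.2409 (wall)
  → r_2 = 2.2409
beam 3: φ=45°, α=165°
  d=(-0.9659,0.2588)  start (6,3)  tX=0.4348 tY=2.4341  stride 1/|dx|=1.0353 1/|dy|=3.8637
    cross x-line → (5,3), t=0.4348
    cross x-line → (4,3), t=1.4701 (wall)
  → r_3 = 1.4701
beam 4: φ=90°, α=210°
  d=(-0.8660,-0.5000)  start (6,3)  tX=0.4850 tY=0.7400  stride 1/|dx|=1.1547 1/|dy|=2.0000
    cross x-line → (5,3), t=0.4850
    cross y-line → (5,2), t=0.7400
    cross x-line → (4,2), t=1.6397
    cross y-line → (4,1), t=2.7400
    cross x-line → (3,1), t=2.7944
    cross x-line → (2,1), t=3.9491
    cross y-line → (2,0), t=4.7400 (wall)
  → r_4 = 4.7400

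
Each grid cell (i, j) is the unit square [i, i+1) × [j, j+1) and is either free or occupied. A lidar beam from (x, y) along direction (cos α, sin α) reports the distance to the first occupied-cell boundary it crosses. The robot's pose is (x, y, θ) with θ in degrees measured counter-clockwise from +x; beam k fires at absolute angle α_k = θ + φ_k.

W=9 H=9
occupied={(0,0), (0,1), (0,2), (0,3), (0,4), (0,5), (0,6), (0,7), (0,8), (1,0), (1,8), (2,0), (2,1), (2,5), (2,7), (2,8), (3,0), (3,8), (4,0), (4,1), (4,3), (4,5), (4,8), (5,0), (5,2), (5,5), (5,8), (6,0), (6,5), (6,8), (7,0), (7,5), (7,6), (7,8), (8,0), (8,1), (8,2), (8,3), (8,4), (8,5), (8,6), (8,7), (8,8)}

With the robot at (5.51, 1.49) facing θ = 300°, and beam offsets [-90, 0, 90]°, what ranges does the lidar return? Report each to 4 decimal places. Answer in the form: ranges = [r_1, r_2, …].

beam 1: φ=-90°, α=210°
  cosα=-0.8660 sinα=-0.5000 | (5,1) | tMaxX 0.5889 tMaxY 0.9800 | tΔX 1.1547 tΔY 2.0000
    t=0.5889 [x] (4,1) — stop
  → r_1 = 0.5889
beam 2: φ=0°, α=300°
  cosα=0.5000 sinα=-0.8660 | (5,1) | tMaxX 0.9800 tMaxY 0.5658 | tΔX 2.0000 tΔY 1.1547
    t=0.5658 [y] (5,0) — stop
  → r_2 = 0.5658
beam 3: φ=90°, α=30°
  cosα=0.8660 sinα=0.5000 | (5,1) | tMaxX 0.5658 tMaxY 1.0200 | tΔX 1.1547 tΔY 2.0000
    t=0.5658 [x] (6,1)
    t=1.0200 [y] (6,2)
    t=1.7205 [x] (7,2)
    t=2.8752 [x] (8,2) — stop
  → r_3 = 2.8752

ranges = [0.5889, 0.5658, 2.8752]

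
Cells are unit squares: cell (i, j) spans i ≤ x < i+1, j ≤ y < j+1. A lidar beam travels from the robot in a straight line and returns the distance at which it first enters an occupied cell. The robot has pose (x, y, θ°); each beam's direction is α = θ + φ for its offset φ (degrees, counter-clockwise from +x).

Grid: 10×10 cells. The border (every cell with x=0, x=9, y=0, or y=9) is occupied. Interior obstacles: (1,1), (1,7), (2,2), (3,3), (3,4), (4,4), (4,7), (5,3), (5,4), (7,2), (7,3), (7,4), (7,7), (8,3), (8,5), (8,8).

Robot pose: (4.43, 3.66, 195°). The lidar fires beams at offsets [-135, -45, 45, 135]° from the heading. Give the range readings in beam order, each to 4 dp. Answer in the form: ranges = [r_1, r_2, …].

beam 1: φ=-135°, α=60°
  dir = (cos 60°, sin 60°) = (0.5000, 0.8660); from cell (4,3)
  next x-line at t=1.1400, next y-line at t=0.3926; Δt_x=2.0000, Δt_y=1.1547
    y: enter (4,4) at t=0.3926 ← occupied
  → r_1 = 0.3926
beam 2: φ=-45°, α=150°
  dir = (cos 150°, sin 150°) = (-0.8660, 0.5000); from cell (4,3)
  next x-line at t=0.4965, next y-line at t=0.6800; Δt_x=1.1547, Δt_y=2.0000
    x: enter (3,3) at t=0.4965 ← occupied
  → r_2 = 0.4965
beam 3: φ=45°, α=240°
  dir = (cos 240°, sin 240°) = (-0.5000, -0.8660); from cell (4,3)
  next x-line at t=0.8600, next y-line at t=0.7621; Δt_x=2.0000, Δt_y=1.1547
    y: enter (4,2) at t=0.7621
    x: enter (3,2) at t=0.8600
    y: enter (3,1) at t=1.9168
    x: enter (2,1) at t=2.8600
    y: enter (2,0) at t=3.0715 ← occupied
  → r_3 = 3.0715
beam 4: φ=135°, α=330°
  dir = (cos 330°, sin 330°) = (0.8660, -0.5000); from cell (4,3)
  next x-line at t=0.6582, next y-line at t=1.3200; Δt_x=1.1547, Δt_y=2.0000
    x: enter (5,3) at t=0.6582 ← occupied
  → r_4 = 0.6582

ranges = [0.3926, 0.4965, 3.0715, 0.6582]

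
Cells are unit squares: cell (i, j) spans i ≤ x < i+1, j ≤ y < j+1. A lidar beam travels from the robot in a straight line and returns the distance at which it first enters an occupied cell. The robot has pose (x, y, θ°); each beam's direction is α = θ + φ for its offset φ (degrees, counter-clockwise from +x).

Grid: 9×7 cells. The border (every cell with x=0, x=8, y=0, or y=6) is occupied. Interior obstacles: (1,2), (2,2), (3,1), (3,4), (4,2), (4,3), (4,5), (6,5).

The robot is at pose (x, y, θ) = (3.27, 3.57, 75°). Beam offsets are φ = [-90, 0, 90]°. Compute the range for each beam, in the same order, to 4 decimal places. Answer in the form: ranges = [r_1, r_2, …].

ranges = [0.7558, 0.4452, 2.3501]

beam 1: φ=-90°, α=345°
  dir = (cos 345°, sin 345°) = (0.9659, -0.2588); from cell (3,3)
  next x-line at t=0.7558, next y-line at t=2.2023; Δt_x=1.0353, Δt_y=3.8637
    x: enter (4,3) at t=0.7558 ← occupied
  → r_1 = 0.7558
beam 2: φ=0°, α=75°
  dir = (cos 75°, sin 75°) = (0.2588, 0.9659); from cell (3,3)
  next x-line at t=2.8205, next y-line at t=0.4452; Δt_x=3.8637, Δt_y=1.0353
    y: enter (3,4) at t=0.4452 ← occupied
  → r_2 = 0.4452
beam 3: φ=90°, α=165°
  dir = (cos 165°, sin 165°) = (-0.9659, 0.2588); from cell (3,3)
  next x-line at t=0.2795, next y-line at t=1.6614; Δt_x=1.0353, Δt_y=3.8637
    x: enter (2,3) at t=0.2795
    x: enter (1,3) at t=1.3148
    y: enter (1,4) at t=1.6614
    x: enter (0,4) at t=2.3501 ← occupied
  → r_3 = 2.3501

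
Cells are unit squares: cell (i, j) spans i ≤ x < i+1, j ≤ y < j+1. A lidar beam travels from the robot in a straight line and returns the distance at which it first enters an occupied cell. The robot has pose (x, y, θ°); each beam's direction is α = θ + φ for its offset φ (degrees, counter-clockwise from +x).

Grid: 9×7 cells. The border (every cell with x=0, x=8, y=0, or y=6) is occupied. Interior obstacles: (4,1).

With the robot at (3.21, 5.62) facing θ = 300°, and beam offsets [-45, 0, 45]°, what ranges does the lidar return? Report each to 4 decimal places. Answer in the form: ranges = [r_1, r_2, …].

beam 1: φ=-45°, α=255°
  direction (-0.2588, -0.9659); cell (3,5); t to first gridline: x 0.8114, y 0.6419 (then +3.8637 / +1.0353)
    (3,4) via y @ 0.6419
    (2,4) via x @ 0.8114
    (2,3) via y @ 1.6771
    (2,2) via y @ 2.7124
    (2,1) via y @ 3.7477
    (1,1) via x @ 4.6751
    (1,0) via y @ 4.7830  # hit
  → r_1 = 4.7830
beam 2: φ=0°, α=300°
  direction (0.5000, -0.8660); cell (3,5); t to first gridline: x 1.5800, y 0.7159 (then +2.0000 / +1.1547)
    (3,4) via y @ 0.7159
    (4,4) via x @ 1.5800
    (4,3) via y @ 1.8706
    (4,2) via y @ 3.0253
    (5,2) via x @ 3.5800
    (5,1) via y @ 4.1800
    (5,0) via y @ 5.3347  # hit
  → r_2 = 5.3347
beam 3: φ=45°, α=345°
  direction (0.9659, -0.2588); cell (3,5); t to first gridline: x 0.8179, y 2.3955 (then +1.0353 / +3.8637)
    (4,5) via x @ 0.8179
    (5,5) via x @ 1.8531
    (5,4) via y @ 2.3955
    (6,4) via x @ 2.8884
    (7,4) via x @ 3.9237
    (8,4) via x @ 4.9590  # hit
  → r_3 = 4.9590

ranges = [4.7830, 5.3347, 4.9590]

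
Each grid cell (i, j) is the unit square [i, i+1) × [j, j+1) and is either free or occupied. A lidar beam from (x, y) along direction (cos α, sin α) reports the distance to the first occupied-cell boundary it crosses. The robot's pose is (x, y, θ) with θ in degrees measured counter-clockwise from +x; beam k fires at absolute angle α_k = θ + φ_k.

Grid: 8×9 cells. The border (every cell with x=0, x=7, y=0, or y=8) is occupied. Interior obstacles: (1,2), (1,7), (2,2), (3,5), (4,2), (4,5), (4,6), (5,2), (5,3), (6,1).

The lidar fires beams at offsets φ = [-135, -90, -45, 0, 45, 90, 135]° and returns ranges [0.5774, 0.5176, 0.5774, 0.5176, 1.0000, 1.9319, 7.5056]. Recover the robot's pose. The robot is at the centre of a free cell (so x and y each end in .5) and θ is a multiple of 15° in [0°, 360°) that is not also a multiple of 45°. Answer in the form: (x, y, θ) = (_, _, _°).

(x, y, θ) = (6.5, 7.5, 105°)

Enumerate (i+0.5, j+0.5, θ) over the 32 free cells and 16 admissible headings. For each, cast all 7 beams and compare to the given ranges.
  (2.5, 4.5, 345°): beam 1 = 1.7321 ≠ 0.5774 ✗
  (3.5, 4.5, 15°): beam 1 = 1.7321 ≠ 0.5774 ✗
  (4.5, 4.5, 210°): beam 1 = 0.5176 ≠ 0.5774 ✗
  (5.5, 1.5, 105°): beam 7 = 0.5774 ≠ 7.5056 ✗
  …
  (6.5, 7.5, 105°): r_1=0.5774, r_2=0.5176, r_3=0.5774, r_4=0.5176, r_5=1.0000, r_6=1.9319, r_7=7.5056 — all match ✓
Only this pose fits every beam.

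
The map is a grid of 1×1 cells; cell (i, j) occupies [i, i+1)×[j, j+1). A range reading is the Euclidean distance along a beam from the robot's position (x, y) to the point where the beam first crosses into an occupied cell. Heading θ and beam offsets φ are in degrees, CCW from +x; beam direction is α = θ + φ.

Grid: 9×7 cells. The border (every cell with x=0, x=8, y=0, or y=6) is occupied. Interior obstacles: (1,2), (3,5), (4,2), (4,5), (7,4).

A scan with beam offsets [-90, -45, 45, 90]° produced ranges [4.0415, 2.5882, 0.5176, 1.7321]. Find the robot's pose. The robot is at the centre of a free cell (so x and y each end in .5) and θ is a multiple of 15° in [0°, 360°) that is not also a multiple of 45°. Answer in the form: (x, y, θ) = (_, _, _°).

(x, y, θ) = (5.5, 2.5, 150°)

The pose lattice has 30·16 = 480 candidates. Test each by forward raycasting.
  (5.5, 5.5, 345°): beam 1 = 2.5882 ≠ 4.0415 ✗
  (3.5, 1.5, 330°): beam 1 = 0.5774 ≠ 4.0415 ✗
  (7.5, 3.5, 120°): beam 1 = 0.5774 ≠ 4.0415 ✗
  (2.5, 3.5, 30°): beam 1 = 2.8868 ≠ 4.0415 ✗
  …
  (5.5, 2.5, 150°): r_1=4.0415, r_2=2.5882, r_3=0.5176, r_4=1.7321 — all match ✓
Only this pose fits every beam.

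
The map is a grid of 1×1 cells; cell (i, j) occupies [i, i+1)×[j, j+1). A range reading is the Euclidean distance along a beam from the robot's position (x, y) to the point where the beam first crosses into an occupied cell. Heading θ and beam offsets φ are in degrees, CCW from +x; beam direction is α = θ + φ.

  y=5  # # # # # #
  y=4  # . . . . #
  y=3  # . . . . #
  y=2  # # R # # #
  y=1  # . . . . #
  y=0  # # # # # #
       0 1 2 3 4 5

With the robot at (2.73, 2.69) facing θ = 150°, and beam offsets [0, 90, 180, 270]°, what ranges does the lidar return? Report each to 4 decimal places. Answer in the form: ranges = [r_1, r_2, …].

ranges = [1.9976, 1.9514, 0.3118, 2.6674]

beam 1: φ=0°, α=150°
  direction (-0.8660, 0.5000); cell (2,2); t to first gridline: x 0.8429, y 0.6200 (then +1.1547 / +2.0000)
    (2,3) via y @ 0.6200
    (1,3) via x @ 0.8429
    (0,3) via x @ 1.9976  # hit
  → r_1 = 1.9976
beam 2: φ=90°, α=240°
  direction (-0.5000, -0.8660); cell (2,2); t to first gridline: x 1.4600, y 0.7967 (then +2.0000 / +1.1547)
    (2,1) via y @ 0.7967
    (1,1) via x @ 1.4600
    (1,0) via y @ 1.9514  # hit
  → r_2 = 1.9514
beam 3: φ=180°, α=330°
  direction (0.8660, -0.5000); cell (2,2); t to first gridline: x 0.3118, y 1.3800 (then +1.1547 / +2.0000)
    (3,2) via x @ 0.3118  # hit
  → r_3 = 0.3118
beam 4: φ=270°, α=60°
  direction (0.5000, 0.8660); cell (2,2); t to first gridline: x 0.5400, y 0.3580 (then +2.0000 / +1.1547)
    (2,3) via y @ 0.3580
    (3,3) via x @ 0.5400
    (3,4) via y @ 1.5127
    (4,4) via x @ 2.5400
    (4,5) via y @ 2.6674  # hit
  → r_4 = 2.6674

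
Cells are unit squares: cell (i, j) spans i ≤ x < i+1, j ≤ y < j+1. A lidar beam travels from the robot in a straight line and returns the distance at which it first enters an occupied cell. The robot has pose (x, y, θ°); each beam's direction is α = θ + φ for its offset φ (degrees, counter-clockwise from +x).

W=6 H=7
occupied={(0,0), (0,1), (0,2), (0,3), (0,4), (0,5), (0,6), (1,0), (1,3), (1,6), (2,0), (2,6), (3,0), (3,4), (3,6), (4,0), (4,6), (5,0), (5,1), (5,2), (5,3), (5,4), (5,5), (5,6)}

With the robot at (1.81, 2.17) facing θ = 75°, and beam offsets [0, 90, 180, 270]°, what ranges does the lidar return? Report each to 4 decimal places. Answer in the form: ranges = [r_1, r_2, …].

ranges = [3.9651, 0.8386, 1.2113, 3.3025]

beam 1: φ=0°, α=75°
  dir = (cos 75°, sin 75°) = (0.2588, 0.9659); from cell (1,2)
  next x-line at t=0.7341, next y-line at t=0.8593; Δt_x=3.8637, Δt_y=1.0353
    x: enter (2,2) at t=0.7341
    y: enter (2,3) at t=0.8593
    y: enter (2,4) at t=1.8946
    y: enter (2,5) at t=2.9298
    y: enter (2,6) at t=3.9651 ← occupied
  → r_1 = 3.9651
beam 2: φ=90°, α=165°
  dir = (cos 165°, sin 165°) = (-0.9659, 0.2588); from cell (1,2)
  next x-line at t=0.8386, next y-line at t=3.2069; Δt_x=1.0353, Δt_y=3.8637
    x: enter (0,2) at t=0.8386 ← occupied
  → r_2 = 0.8386
beam 3: φ=180°, α=255°
  dir = (cos 255°, sin 255°) = (-0.2588, -0.9659); from cell (1,2)
  next x-line at t=3.1296, next y-line at t=0.1760; Δt_x=3.8637, Δt_y=1.0353
    y: enter (1,1) at t=0.1760
    y: enter (1,0) at t=1.2113 ← occupied
  → r_3 = 1.2113
beam 4: φ=270°, α=345°
  dir = (cos 345°, sin 345°) = (0.9659, -0.2588); from cell (1,2)
  next x-line at t=0.1967, next y-line at t=0.6568; Δt_x=1.0353, Δt_y=3.8637
    x: enter (2,2) at t=0.1967
    y: enter (2,1) at t=0.6568
    x: enter (3,1) at t=1.2320
    x: enter (4,1) at t=2.2673
    x: enter (5,1) at t=3.3025 ← occupied
  → r_4 = 3.3025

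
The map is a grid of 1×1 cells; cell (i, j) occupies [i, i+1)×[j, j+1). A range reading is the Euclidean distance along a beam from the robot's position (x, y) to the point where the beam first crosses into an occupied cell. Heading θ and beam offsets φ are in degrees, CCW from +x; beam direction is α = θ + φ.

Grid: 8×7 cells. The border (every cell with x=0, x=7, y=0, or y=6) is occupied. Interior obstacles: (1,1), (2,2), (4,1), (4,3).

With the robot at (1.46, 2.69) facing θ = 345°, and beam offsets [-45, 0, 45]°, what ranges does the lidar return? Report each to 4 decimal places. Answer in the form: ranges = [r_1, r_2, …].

beam 1: φ=-45°, α=300°
  d=(0.5000,-0.8660)  start (1,2)  tX=1.0800 tY=0.7967  stride 1/|dx|=2.0000 1/|dy|=1.1547
    cross y-line → (1,1), t=0.7967 (wall)
  → r_1 = 0.7967
beam 2: φ=0°, α=345°
  d=(0.9659,-0.2588)  start (1,2)  tX=0.5590 tY=2.6660  stride 1/|dx|=1.0353 1/|dy|=3.8637
    cross x-line → (2,2), t=0.5590 (wall)
  → r_2 = 0.5590
beam 3: φ=45°, α=30°
  d=(0.8660,0.5000)  start (1,2)  tX=0.6235 tY=0.6200  stride 1/|dx|=1.1547 1/|dy|=2.0000
    cross y-line → (1,3), t=0.6200
    cross x-line → (2,3), t=0.6235
    cross x-line → (3,3), t=1.7782
    cross y-line → (3,4), t=2.6200
    cross x-line → (4,4), t=2.9329
    cross x-line → (5,4), t=4.0876
    cross y-line → (5,5), t=4.6200
    cross x-line → (6,5), t=5.2423
    cross x-line → (7,5), t=6.3970 (wall)
  → r_3 = 6.3970

ranges = [0.7967, 0.5590, 6.3970]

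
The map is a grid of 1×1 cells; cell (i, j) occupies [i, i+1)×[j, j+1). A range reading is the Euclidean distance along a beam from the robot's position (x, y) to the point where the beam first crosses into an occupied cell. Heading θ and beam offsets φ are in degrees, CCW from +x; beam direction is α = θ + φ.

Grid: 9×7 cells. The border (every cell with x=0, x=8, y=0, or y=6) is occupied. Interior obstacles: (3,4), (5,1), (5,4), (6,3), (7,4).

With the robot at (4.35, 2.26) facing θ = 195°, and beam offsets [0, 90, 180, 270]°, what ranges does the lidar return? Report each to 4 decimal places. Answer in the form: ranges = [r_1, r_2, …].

ranges = [3.4682, 1.3044, 3.7788, 1.8014]

beam 1: φ=0°, α=195°
  cosα=-0.9659 sinα=-0.2588 | (4,2) | tMaxX 0.3623 tMaxY 1.0046 | tΔX 1.0353 tΔY 3.8637
    t=0.3623 [x] (3,2)
    t=1.0046 [y] (3,1)
    t=1.3976 [x] (2,1)
    t=2.4329 [x] (1,1)
    t=3.4682 [x] (0,1) — stop
  → r_1 = 3.4682
beam 2: φ=90°, α=285°
  cosα=0.2588 sinα=-0.9659 | (4,2) | tMaxX 2.5114 tMaxY 0.2692 | tΔX 3.8637 tΔY 1.0353
    t=0.2692 [y] (4,1)
    t=1.3044 [y] (4,0) — stop
  → r_2 = 1.3044
beam 3: φ=180°, α=15°
  cosα=0.9659 sinα=0.2588 | (4,2) | tMaxX 0.6729 tMaxY 2.8591 | tΔX 1.0353 tΔY 3.8637
    t=0.6729 [x] (5,2)
    t=1.7082 [x] (6,2)
    t=2.7435 [x] (7,2)
    t=2.8591 [y] (7,3)
    t=3.7788 [x] (8,3) — stop
  → r_3 = 3.7788
beam 4: φ=270°, α=105°
  cosα=-0.2588 sinα=0.9659 | (4,2) | tMaxX 1.3523 tMaxY 0.7661 | tΔX 3.8637 tΔY 1.0353
    t=0.7661 [y] (4,3)
    t=1.3523 [x] (3,3)
    t=1.8014 [y] (3,4) — stop
  → r_4 = 1.8014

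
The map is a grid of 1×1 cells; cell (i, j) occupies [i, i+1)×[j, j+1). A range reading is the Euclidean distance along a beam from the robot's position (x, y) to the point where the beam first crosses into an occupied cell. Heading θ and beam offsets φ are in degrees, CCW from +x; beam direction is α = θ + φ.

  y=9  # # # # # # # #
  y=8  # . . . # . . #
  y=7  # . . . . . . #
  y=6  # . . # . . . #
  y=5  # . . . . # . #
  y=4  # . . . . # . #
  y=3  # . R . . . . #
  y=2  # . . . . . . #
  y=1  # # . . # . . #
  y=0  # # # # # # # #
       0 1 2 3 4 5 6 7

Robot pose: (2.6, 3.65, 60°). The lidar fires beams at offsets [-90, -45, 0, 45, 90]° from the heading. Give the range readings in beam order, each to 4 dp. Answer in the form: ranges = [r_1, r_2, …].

beam 1: φ=-90°, α=330°
  d=(0.8660,-0.5000)  start (2,3)  tX=0.4619 tY=1.3000  stride 1/|dx|=1.1547 1/|dy|=2.0000
    cross x-line → (3,3), t=0.4619
    cross y-line → (3,2), t=1.3000
    cross x-line → (4,2), t=1.6166
    cross x-line → (5,2), t=2.7713
    cross y-line → (5,1), t=3.3000
    cross x-line → (6,1), t=3.9260
    cross x-line → (7,1), t=5.0807 (wall)
  → r_1 = 5.0807
beam 2: φ=-45°, α=15°
  d=(0.9659,0.2588)  start (2,3)  tX=0.4141 tY=1.3523  stride 1/|dx|=1.0353 1/|dy|=3.8637
    cross x-line → (3,3), t=0.4141
    cross y-line → (3,4), t=1.3523
    cross x-line → (4,4), t=1.4494
    cross x-line → (5,4), t=2.4847 (wall)
  → r_2 = 2.4847
beam 3: φ=0°, α=60°
  d=(0.5000,0.8660)  start (2,3)  tX=0.8000 tY=0.4041  stride 1/|dx|=2.0000 1/|dy|=1.1547
    cross y-line → (2,4), t=0.4041
    cross x-line → (3,4), t=0.8000
    cross y-line → (3,5), t=1.5588
    cross y-line → (3,6), t=2.7135 (wall)
  → r_3 = 2.7135
beam 4: φ=45°, α=105°
  d=(-0.2588,0.9659)  start (2,3)  tX=2.3182 tY=0.3623  stride 1/|dx|=3.8637 1/|dy|=1.0353
    cross y-line → (2,4), t=0.3623
    cross y-line → (2,5), t=1.3976
    cross x-line → (1,5), t=2.3182
    cross y-line → (1,6), t=2.4329
    cross y-line → (1,7), t=3.4682
    cross y-line → (1,8), t=4.5035
    cross y-line → (1,9), t=5.5387 (wall)
  → r_4 = 5.5387
beam 5: φ=90°, α=150°
  d=(-0.8660,0.5000)  start (2,3)  tX=0.6928 tY=0.7000  stride 1/|dx|=1.1547 1/|dy|=2.0000
    cross x-line → (1,3), t=0.6928
    cross y-line → (1,4), t=0.7000
    cross x-line → (0,4), t=1.8475 (wall)
  → r_5 = 1.8475

ranges = [5.0807, 2.4847, 2.7135, 5.5387, 1.8475]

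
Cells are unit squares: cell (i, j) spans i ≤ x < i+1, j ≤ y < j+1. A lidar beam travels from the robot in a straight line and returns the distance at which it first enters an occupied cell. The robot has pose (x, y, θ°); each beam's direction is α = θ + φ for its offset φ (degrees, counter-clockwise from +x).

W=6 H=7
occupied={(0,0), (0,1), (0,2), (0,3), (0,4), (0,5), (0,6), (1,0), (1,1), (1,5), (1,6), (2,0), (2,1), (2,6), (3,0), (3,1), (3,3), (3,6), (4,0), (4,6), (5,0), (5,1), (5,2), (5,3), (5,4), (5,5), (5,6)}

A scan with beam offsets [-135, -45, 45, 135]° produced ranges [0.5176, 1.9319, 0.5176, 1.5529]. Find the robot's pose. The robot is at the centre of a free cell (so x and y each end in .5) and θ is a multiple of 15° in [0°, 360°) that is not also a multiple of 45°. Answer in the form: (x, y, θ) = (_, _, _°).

(x, y, θ) = (3.5, 2.5, 240°)

The pose lattice has 15·16 = 240 candidates. Test each by forward raycasting.
  (2.5, 3.5, 300°): beam 1 = 1.5529 ≠ 0.5176 ✗
  (4.5, 3.5, 330°): beam 4 = 2.5882 ≠ 1.5529 ✗
  (4.5, 4.5, 285°): beam 1 = 2.8868 ≠ 0.5176 ✗
  …
  (3.5, 2.5, 240°): r_1=0.5176, r_2=1.9319, r_3=0.5176, r_4=1.5529 — all match ✓
Unique over the lattice → pose = (3.5, 2.5, 240°).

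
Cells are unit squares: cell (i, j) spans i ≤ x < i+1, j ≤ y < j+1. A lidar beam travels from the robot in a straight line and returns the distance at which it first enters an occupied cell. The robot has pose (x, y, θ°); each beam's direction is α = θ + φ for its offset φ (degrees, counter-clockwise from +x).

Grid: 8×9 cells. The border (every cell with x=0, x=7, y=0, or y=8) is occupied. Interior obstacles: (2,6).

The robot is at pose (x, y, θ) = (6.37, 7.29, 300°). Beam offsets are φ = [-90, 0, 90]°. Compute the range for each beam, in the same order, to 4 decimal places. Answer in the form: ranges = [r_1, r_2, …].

ranges = [6.2007, 1.2600, 0.7275]

beam 1: φ=-90°, α=210°
  cosα=-0.8660 sinα=-0.5000 | (6,7) | tMaxX 0.4272 tMaxY 0.5800 | tΔX 1.1547 tΔY 2.0000
    t=0.4272 [x] (5,7)
    t=0.5800 [y] (5,6)
    t=1.5819 [x] (4,6)
    t=2.5800 [y] (4,5)
    t=2.7366 [x] (3,5)
    t=3.8913 [x] (2,5)
    t=4.5800 [y] (2,4)
    t=5.0460 [x] (1,4)
    t=6.2007 [x] (0,4) — stop
  → r_1 = 6.2007
beam 2: φ=0°, α=300°
  cosα=0.5000 sinα=-0.8660 | (6,7) | tMaxX 1.2600 tMaxY 0.3349 | tΔX 2.0000 tΔY 1.1547
    t=0.3349 [y] (6,6)
    t=1.2600 [x] (7,6) — stop
  → r_2 = 1.2600
beam 3: φ=90°, α=30°
  cosα=0.8660 sinα=0.5000 | (6,7) | tMaxX 0.7275 tMaxY 1.4200 | tΔX 1.1547 tΔY 2.0000
    t=0.7275 [x] (7,7) — stop
  → r_3 = 0.7275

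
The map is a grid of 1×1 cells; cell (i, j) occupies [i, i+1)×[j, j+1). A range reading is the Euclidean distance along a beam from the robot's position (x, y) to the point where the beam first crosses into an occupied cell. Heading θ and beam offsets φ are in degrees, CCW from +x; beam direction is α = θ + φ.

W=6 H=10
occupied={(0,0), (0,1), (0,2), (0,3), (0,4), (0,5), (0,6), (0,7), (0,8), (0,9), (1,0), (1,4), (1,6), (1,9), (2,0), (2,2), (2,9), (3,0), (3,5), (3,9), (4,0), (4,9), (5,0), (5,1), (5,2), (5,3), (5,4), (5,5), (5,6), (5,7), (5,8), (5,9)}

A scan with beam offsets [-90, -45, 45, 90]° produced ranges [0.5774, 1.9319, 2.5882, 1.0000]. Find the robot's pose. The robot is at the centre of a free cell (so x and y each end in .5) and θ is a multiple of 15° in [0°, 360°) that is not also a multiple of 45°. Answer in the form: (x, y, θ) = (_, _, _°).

(x, y, θ) = (4.5, 8.5, 210°)

Candidates: 28 free-cell centres × 16 headings = 448 poses. Raycast each; keep the one whose scan matches to 4 dp.
  (2.5, 6.5, 210°): beam 1 = 2.8868 ≠ 0.5774 ✗
  (1.5, 3.5, 75°): beam 1 = 3.6235 ≠ 0.5774 ✗
  (2.5, 4.5, 30°): beam 1 = 4.0415 ≠ 0.5774 ✗
  (1.5, 8.5, 150°): beam 2 = 0.5176 ≠ 1.9319 ✗
  …
  (4.5, 8.5, 210°): r_1=0.5774, r_2=1.9319, r_3=2.5882, r_4=1.0000 — all match ✓
Unique over the lattice → pose = (4.5, 8.5, 210°).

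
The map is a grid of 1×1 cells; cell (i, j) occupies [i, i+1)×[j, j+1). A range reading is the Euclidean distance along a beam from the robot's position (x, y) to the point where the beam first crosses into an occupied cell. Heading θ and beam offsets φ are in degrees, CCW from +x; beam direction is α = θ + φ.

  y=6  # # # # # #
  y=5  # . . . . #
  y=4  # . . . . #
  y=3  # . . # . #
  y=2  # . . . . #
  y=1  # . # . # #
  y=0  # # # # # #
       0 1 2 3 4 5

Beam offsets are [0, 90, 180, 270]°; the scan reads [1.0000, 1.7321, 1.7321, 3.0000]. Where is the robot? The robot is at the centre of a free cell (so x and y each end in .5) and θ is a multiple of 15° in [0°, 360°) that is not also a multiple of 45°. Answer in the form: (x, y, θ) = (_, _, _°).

(x, y, θ) = (2.5, 4.5, 330°)

The pose lattice has 17·16 = 272 candidates. Test each by forward raycasting.
  (3.5, 4.5, 30°): beam 1 = 1.7321 ≠ 1.0000 ✗
  (1.5, 5.5, 210°): beam 1 = 0.5774 ≠ 1.0000 ✗
  (4.5, 4.5, 165°): beam 1 = 3.6235 ≠ 1.0000 ✗
  …
  (2.5, 4.5, 330°): r_1=1.0000, r_2=1.7321, r_3=1.7321, r_4=3.0000 — all match ✓
Unique over the lattice → pose = (2.5, 4.5, 330°).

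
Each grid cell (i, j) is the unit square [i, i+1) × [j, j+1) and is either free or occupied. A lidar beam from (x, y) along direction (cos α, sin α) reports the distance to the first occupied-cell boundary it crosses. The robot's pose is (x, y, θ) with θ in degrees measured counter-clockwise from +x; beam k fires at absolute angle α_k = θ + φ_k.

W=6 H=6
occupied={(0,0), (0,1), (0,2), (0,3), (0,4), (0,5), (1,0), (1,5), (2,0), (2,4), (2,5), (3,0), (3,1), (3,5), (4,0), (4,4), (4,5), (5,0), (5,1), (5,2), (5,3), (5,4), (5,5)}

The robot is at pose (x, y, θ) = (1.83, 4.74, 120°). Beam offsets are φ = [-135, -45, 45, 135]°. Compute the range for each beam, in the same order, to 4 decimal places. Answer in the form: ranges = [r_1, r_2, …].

ranges = [0.1760, 0.2692, 0.8593, 3.2069]

beam 1: φ=-135°, α=345°
  d=(0.9659,-0.2588)  start (1,4)  tX=0.1760 tY=2.8591  stride 1/|dx|=1.0353 1/|dy|=3.8637
    cross x-line → (2,4), t=0.1760 (wall)
  → r_1 = 0.1760
beam 2: φ=-45°, α=75°
  d=(0.2588,0.9659)  start (1,4)  tX=0.6568 tY=0.2692  stride 1/|dx|=3.8637 1/|dy|=1.0353
    cross y-line → (1,5), t=0.2692 (wall)
  → r_2 = 0.2692
beam 3: φ=45°, α=165°
  d=(-0.9659,0.2588)  start (1,4)  tX=0.8593 tY=1.0046  stride 1/|dx|=1.0353 1/|dy|=3.8637
    cross x-line → (0,4), t=0.8593 (wall)
  → r_3 = 0.8593
beam 4: φ=135°, α=255°
  d=(-0.2588,-0.9659)  start (1,4)  tX=3.2069 tY=0.7661  stride 1/|dx|=3.8637 1/|dy|=1.0353
    cross y-line → (1,3), t=0.7661
    cross y-line → (1,2), t=1.8014
    cross y-line → (1,1), t=2.8367
    cross x-line → (0,1), t=3.2069 (wall)
  → r_4 = 3.2069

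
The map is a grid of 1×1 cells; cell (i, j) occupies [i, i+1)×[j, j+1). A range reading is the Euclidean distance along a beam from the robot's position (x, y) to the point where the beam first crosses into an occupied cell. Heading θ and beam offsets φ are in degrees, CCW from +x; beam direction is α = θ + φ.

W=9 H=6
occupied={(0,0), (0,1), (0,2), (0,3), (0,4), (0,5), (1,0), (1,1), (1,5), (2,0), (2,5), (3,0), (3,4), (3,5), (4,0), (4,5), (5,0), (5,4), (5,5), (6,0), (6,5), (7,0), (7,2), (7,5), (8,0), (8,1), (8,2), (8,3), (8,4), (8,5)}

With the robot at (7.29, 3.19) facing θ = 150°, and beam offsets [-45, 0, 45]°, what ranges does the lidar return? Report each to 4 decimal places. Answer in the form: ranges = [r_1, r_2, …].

ranges = [1.8738, 1.6200, 5.4766]

beam 1: φ=-45°, α=105°
  direction (-0.2588, 0.9659); cell (7,3); t to first gridline: x 1.1205, y 0.8386 (then +3.8637 / +1.0353)
    (7,4) via y @ 0.8386
    (6,4) via x @ 1.1205
    (6,5) via y @ 1.8738  # hit
  → r_1 = 1.8738
beam 2: φ=0°, α=150°
  direction (-0.8660, 0.5000); cell (7,3); t to first gridline: x 0.3349, y 1.6200 (then +1.1547 / +2.0000)
    (6,3) via x @ 0.3349
    (5,3) via x @ 1.4896
    (5,4) via y @ 1.6200  # hit
  → r_2 = 1.6200
beam 3: φ=45°, α=195°
  direction (-0.9659, -0.2588); cell (7,3); t to first gridline: x 0.3002, y 0.7341 (then +1.0353 / +3.8637)
    (6,3) via x @ 0.3002
    (6,2) via y @ 0.7341
    (5,2) via x @ 1.3355
    (4,2) via x @ 2.3708
    (3,2) via x @ 3.4061
    (2,2) via x @ 4.4413
    (2,1) via y @ 4.5978
    (1,1) via x @ 5.4766  # hit
  → r_3 = 5.4766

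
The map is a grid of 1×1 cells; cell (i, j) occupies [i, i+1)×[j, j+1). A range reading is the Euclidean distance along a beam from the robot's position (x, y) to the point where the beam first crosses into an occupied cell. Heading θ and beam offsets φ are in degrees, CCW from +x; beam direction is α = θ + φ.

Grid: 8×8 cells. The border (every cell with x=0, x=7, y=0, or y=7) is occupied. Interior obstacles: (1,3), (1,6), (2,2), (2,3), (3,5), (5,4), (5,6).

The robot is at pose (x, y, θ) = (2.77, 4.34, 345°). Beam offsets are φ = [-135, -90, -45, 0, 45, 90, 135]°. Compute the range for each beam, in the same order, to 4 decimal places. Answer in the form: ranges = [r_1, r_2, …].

beam 1: φ=-135°, α=210°
  dir = (cos 210°, sin 210°) = (-0.8660, -0.5000); from cell (2,4)
  next x-line at t=0.8891, next y-line at t=0.6800; Δt_x=1.1547, Δt_y=2.0000
    y: enter (2,3) at t=0.6800 ← occupied
  → r_1 = 0.6800
beam 2: φ=-90°, α=255°
  dir = (cos 255°, sin 255°) = (-0.2588, -0.9659); from cell (2,4)
  next x-line at t=2.9751, next y-line at t=0.3520; Δt_x=3.8637, Δt_y=1.0353
    y: enter (2,3) at t=0.3520 ← occupied
  → r_2 = 0.3520
beam 3: φ=-45°, α=300°
  dir = (cos 300°, sin 300°) = (0.5000, -0.8660); from cell (2,4)
  next x-line at t=0.4600, next y-line at t=0.3926; Δt_x=2.0000, Δt_y=1.1547
    y: enter (2,3) at t=0.3926 ← occupied
  → r_3 = 0.3926
beam 4: φ=0°, α=345°
  dir = (cos 345°, sin 345°) = (0.9659, -0.2588); from cell (2,4)
  next x-line at t=0.2381, next y-line at t=1.3137; Δt_x=1.0353, Δt_y=3.8637
    x: enter (3,4) at t=0.2381
    x: enter (4,4) at t=1.2734
    y: enter (4,3) at t=1.3137
    x: enter (5,3) at t=2.3087
    x: enter (6,3) at t=3.3439
    x: enter (7,3) at t=4.3792 ← occupied
  → r_4 = 4.3792
beam 5: φ=45°, α=30°
  dir = (cos 30°, sin 30°) = (0.8660, 0.5000); from cell (2,4)
  next x-line at t=0.2656, next y-line at t=1.3200; Δt_x=1.1547, Δt_y=2.0000
    x: enter (3,4) at t=0.2656
    y: enter (3,5) at t=1.3200 ← occupied
  → r_5 = 1.3200
beam 6: φ=90°, α=75°
  dir = (cos 75°, sin 75°) = (0.2588, 0.9659); from cell (2,4)
  next x-line at t=0.8887, next y-line at t=0.6833; Δt_x=3.8637, Δt_y=1.0353
    y: enter (2,5) at t=0.6833
    x: enter (3,5) at t=0.8887 ← occupied
  → r_6 = 0.8887
beam 7: φ=135°, α=120°
  dir = (cos 120°, sin 120°) = (-0.5000, 0.8660); from cell (2,4)
  next x-line at t=1.5400, next y-line at t=0.7621; Δt_x=2.0000, Δt_y=1.1547
    y: enter (2,5) at t=0.7621
    x: enter (1,5) at t=1.5400
    y: enter (1,6) at t=1.9168 ← occupied
  → r_7 = 1.9168

ranges = [0.6800, 0.3520, 0.3926, 4.3792, 1.3200, 0.8887, 1.9168]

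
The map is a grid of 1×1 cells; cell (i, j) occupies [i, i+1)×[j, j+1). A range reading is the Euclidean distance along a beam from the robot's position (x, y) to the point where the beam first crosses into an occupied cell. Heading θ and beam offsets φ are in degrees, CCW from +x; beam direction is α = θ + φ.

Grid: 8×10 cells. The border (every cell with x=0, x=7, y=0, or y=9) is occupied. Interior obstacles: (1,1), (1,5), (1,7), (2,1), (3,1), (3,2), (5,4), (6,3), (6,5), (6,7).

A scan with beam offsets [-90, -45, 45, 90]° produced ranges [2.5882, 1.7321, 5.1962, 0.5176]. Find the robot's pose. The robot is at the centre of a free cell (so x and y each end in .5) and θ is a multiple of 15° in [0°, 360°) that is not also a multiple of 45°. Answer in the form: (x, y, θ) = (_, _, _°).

(x, y, θ) = (4.5, 2.5, 75°)

Enumerate (i+0.5, j+0.5, θ) over the 38 free cells and 16 admissible headings. For each, cast all 4 beams and compare to the given ranges.
  (5.5, 3.5, 330°): beam 1 = 2.8868 ≠ 2.5882 ✗
  (1.5, 2.5, 120°): beam 1 = 4.0415 ≠ 2.5882 ✗
  (4.5, 6.5, 30°): beam 1 = 1.7321 ≠ 2.5882 ✗
  (4.5, 1.5, 240°): beam 1 = 0.5774 ≠ 2.5882 ✗
  …
  (4.5, 2.5, 75°): r_1=2.5882, r_2=1.7321, r_3=5.1962, r_4=0.5176 — all match ✓
Only this pose fits every beam.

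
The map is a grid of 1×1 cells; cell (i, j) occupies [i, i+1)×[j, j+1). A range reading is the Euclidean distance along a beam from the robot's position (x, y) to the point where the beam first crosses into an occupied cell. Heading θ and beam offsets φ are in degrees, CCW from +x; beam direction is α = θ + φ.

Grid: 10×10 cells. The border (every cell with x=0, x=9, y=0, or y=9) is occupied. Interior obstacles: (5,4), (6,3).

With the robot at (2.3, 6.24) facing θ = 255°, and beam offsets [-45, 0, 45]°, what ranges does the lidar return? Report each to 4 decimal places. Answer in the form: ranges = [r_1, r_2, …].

beam 1: φ=-45°, α=210°
  dir = (cos 210°, sin 210°) = (-0.8660, -0.5000); from cell (2,6)
  next x-line at t=0.3464, next y-line at t=0.4800; Δt_x=1.1547, Δt_y=2.0000
    x: enter (1,6) at t=0.3464
    y: enter (1,5) at t=0.4800
    x: enter (0,5) at t=1.5011 ← occupied
  → r_1 = 1.5011
beam 2: φ=0°, α=255°
  dir = (cos 255°, sin 255°) = (-0.2588, -0.9659); from cell (2,6)
  next x-line at t=1.1591, next y-line at t=0.2485; Δt_x=3.8637, Δt_y=1.0353
    y: enter (2,5) at t=0.2485
    x: enter (1,5) at t=1.1591
    y: enter (1,4) at t=1.2837
    y: enter (1,3) at t=2.3190
    y: enter (1,2) at t=3.3543
    y: enter (1,1) at t=4.3896
    x: enter (0,1) at t=5.0228 ← occupied
  → r_2 = 5.0228
beam 3: φ=45°, α=300°
  dir = (cos 300°, sin 300°) = (0.5000, -0.8660); from cell (2,6)
  next x-line at t=1.4000, next y-line at t=0.2771; Δt_x=2.0000, Δt_y=1.1547
    y: enter (2,5) at t=0.2771
    x: enter (3,5) at t=1.4000
    y: enter (3,4) at t=1.4318
    y: enter (3,3) at t=2.5865
    x: enter (4,3) at t=3.4000
    y: enter (4,2) at t=3.7412
    y: enter (4,1) at t=4.8959
    x: enter (5,1) at t=5.4000
    y: enter (5,0) at t=6.0506 ← occupied
  → r_3 = 6.0506

ranges = [1.5011, 5.0228, 6.0506]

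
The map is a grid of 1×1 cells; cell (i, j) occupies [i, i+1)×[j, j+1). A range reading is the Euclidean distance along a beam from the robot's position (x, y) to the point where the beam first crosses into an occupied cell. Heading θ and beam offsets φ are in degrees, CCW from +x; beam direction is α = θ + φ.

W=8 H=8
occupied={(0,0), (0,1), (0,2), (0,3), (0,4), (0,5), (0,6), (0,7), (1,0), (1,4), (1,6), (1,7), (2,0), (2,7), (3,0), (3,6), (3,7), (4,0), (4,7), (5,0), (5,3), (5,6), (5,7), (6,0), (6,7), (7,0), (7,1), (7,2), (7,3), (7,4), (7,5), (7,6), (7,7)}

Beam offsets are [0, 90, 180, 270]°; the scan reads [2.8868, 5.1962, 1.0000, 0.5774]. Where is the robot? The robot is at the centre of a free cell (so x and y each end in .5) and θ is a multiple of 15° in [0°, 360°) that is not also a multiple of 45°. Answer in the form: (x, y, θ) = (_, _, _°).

Enumerate (i+0.5, j+0.5, θ) over the 31 free cells and 16 admissible headings. For each, cast all 4 beams and compare to the given ranges.
  (1.5, 5.5, 150°): beam 1 = 0.5774 ≠ 2.8868 ✗
  (2.5, 1.5, 30°): beam 1 = 3.0000 ≠ 2.8868 ✗
  (6.5, 3.5, 300°): beam 1 = 1.0000 ≠ 2.8868 ✗
  …
  (4.5, 1.5, 30°): r_1=2.8868, r_2=5.1962, r_3=1.0000, r_4=0.5774 — all match ✓
Unique over the lattice → pose = (4.5, 1.5, 30°).

(x, y, θ) = (4.5, 1.5, 30°)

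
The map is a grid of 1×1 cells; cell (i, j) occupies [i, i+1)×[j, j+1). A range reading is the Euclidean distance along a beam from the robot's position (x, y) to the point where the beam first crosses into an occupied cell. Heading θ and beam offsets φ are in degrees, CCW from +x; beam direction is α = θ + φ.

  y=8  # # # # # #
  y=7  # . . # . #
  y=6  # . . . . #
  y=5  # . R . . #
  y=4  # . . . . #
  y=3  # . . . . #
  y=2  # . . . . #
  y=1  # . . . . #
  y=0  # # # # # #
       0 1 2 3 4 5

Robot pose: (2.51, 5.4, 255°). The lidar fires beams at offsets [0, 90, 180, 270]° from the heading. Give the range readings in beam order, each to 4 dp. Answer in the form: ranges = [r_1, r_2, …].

ranges = [4.5552, 2.5778, 1.8932, 1.5633]

beam 1: φ=0°, α=255°
  cosα=-0.2588 sinα=-0.9659 | (2,5) | tMaxX 1.9705 tMaxY 0.4141 | tΔX 3.8637 tΔY 1.0353
    t=0.4141 [y] (2,4)
    t=1.4494 [y] (2,3)
    t=1.9705 [x] (1,3)
    t=2.4847 [y] (1,2)
    t=3.5199 [y] (1,1)
    t=4.5552 [y] (1,0) — stop
  → r_1 = 4.5552
beam 2: φ=90°, α=345°
  cosα=0.9659 sinα=-0.2588 | (2,5) | tMaxX 0.5073 tMaxY 1.5455 | tΔX 1.0353 tΔY 3.8637
    t=0.5073 [x] (3,5)
    t=1.5426 [x] (4,5)
    t=1.5455 [y] (4,4)
    t=2.5778 [x] (5,4) — stop
  → r_2 = 2.5778
beam 3: φ=180°, α=75°
  cosα=0.2588 sinα=0.9659 | (2,5) | tMaxX 1.8932 tMaxY 0.6212 | tΔX 3.8637 tΔY 1.0353
    t=0.6212 [y] (2,6)
    t=1.6564 [y] (2,7)
    t=1.8932 [x] (3,7) — stop
  → r_3 = 1.8932
beam 4: φ=270°, α=165°
  cosα=-0.9659 sinα=0.2588 | (2,5) | tMaxX 0.5280 tMaxY 2.3182 | tΔX 1.0353 tΔY 3.8637
    t=0.5280 [x] (1,5)
    t=1.5633 [x] (0,5) — stop
  → r_4 = 1.5633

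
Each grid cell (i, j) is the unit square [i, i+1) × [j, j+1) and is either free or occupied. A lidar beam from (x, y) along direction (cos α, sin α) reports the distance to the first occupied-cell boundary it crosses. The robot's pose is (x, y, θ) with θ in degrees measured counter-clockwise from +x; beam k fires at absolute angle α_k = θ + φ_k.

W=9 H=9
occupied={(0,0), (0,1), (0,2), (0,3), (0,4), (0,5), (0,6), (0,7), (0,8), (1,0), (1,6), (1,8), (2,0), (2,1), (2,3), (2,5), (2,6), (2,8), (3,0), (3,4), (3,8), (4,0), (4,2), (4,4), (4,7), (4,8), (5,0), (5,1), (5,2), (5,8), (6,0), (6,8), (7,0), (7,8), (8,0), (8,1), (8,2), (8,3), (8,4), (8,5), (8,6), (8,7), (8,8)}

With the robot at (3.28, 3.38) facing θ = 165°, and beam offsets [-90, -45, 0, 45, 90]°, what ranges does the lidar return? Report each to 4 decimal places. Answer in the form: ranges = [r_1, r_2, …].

beam 1: φ=-90°, α=75°
  dir = (cos 75°, sin 75°) = (0.2588, 0.9659); from cell (3,3)
  next x-line at t=2.7819, next y-line at t=0.6419; Δt_x=3.8637, Δt_y=1.0353
    y: enter (3,4) at t=0.6419 ← occupied
  → r_1 = 0.6419
beam 2: φ=-45°, α=120°
  dir = (cos 120°, sin 120°) = (-0.5000, 0.8660); from cell (3,3)
  next x-line at t=0.5600, next y-line at t=0.7159; Δt_x=2.0000, Δt_y=1.1547
    x: enter (2,3) at t=0.5600 ← occupied
  → r_2 = 0.5600
beam 3: φ=0°, α=165°
  dir = (cos 165°, sin 165°) = (-0.9659, 0.2588); from cell (3,3)
  next x-line at t=0.2899, next y-line at t=2.3955; Δt_x=1.0353, Δt_y=3.8637
    x: enter (2,3) at t=0.2899 ← occupied
  → r_3 = 0.2899
beam 4: φ=45°, α=210°
  dir = (cos 210°, sin 210°) = (-0.8660, -0.5000); from cell (3,3)
  next x-line at t=0.3233, next y-line at t=0.7600; Δt_x=1.1547, Δt_y=2.0000
    x: enter (2,3) at t=0.3233 ← occupied
  → r_4 = 0.3233
beam 5: φ=90°, α=255°
  dir = (cos 255°, sin 255°) = (-0.2588, -0.9659); from cell (3,3)
  next x-line at t=1.0818, next y-line at t=0.3934; Δt_x=3.8637, Δt_y=1.0353
    y: enter (3,2) at t=0.3934
    x: enter (2,2) at t=1.0818
    y: enter (2,1) at t=1.4287 ← occupied
  → r_5 = 1.4287

ranges = [0.6419, 0.5600, 0.2899, 0.3233, 1.4287]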